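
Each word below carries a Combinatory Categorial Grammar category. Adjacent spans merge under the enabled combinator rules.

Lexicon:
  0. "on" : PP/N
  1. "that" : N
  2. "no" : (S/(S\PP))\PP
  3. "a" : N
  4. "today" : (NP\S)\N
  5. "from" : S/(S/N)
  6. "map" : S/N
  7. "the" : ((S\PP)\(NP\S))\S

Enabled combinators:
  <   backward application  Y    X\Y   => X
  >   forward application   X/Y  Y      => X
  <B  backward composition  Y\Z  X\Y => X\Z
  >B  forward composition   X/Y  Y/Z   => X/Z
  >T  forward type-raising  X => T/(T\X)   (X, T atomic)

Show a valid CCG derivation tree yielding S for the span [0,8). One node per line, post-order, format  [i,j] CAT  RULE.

[0,1] PP/N  lex  "on"
[1,2] N  lex  "that"
[0,2] PP  >  k=1
[2,3] (S/(S\PP))\PP  lex  "no"
[0,3] S/(S\PP)  <  k=2
[3,4] N  lex  "a"
[4,5] (NP\S)\N  lex  "today"
[3,5] NP\S  <  k=4
[5,6] S/(S/N)  lex  "from"
[6,7] S/N  lex  "map"
[5,7] S  >  k=6
[7,8] ((S\PP)\(NP\S))\S  lex  "the"
[5,8] (S\PP)\(NP\S)  <  k=7
[3,8] S\PP  <  k=5
[0,8] S  >  k=3

[0,8] S   >
  [0,3] S/(S\PP)   <
    [0,2] PP   >
      [0,1] "on" : PP/N
      [1,2] "that" : N
    [2,3] "no" : (S/(S\PP))\PP
  [3,8] S\PP   <
    [3,5] NP\S   <
      [3,4] "a" : N
      [4,5] "today" : (NP\S)\N
    [5,8] (S\PP)\(NP\S)   <
      [5,7] S   >
        [5,6] "from" : S/(S/N)
        [6,7] "map" : S/N
      [7,8] "the" : ((S\PP)\(NP\S))\S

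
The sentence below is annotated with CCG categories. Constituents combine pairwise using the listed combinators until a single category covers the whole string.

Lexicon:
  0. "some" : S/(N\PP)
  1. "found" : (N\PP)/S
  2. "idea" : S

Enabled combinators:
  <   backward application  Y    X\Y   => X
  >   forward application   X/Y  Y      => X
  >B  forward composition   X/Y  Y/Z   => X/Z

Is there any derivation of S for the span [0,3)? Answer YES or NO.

YES

[0,3] S   >
  [0,1] "some" : S/(N\PP)
  [1,3] N\PP   >
    [1,2] "found" : (N\PP)/S
    [2,3] "idea" : S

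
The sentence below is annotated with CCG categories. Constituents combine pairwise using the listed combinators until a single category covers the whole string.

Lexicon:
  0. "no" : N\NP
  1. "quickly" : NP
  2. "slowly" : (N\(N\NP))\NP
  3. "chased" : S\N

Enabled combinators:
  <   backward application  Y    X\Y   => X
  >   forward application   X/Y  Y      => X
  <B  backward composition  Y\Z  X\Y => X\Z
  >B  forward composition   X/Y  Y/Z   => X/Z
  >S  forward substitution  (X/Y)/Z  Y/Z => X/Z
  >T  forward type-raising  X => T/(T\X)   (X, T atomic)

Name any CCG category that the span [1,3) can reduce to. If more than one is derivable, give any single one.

[0,4] S   <
  [0,3] N   <
    [0,1] "no" : N\NP
    [1,3] N\(N\NP)   <
      [1,2] "quickly" : NP
      [2,3] "slowly" : (N\(N\NP))\NP
  [3,4] "chased" : S\N

N\(N\NP)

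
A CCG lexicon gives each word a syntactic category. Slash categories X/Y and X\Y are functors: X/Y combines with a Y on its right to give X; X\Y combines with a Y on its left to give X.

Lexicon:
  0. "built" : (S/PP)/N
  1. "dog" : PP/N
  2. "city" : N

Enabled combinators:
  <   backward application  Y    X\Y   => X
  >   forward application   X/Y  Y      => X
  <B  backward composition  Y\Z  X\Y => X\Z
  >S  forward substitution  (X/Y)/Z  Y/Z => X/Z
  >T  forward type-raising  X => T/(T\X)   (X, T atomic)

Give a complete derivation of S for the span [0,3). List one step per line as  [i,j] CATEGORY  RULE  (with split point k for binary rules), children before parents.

[0,3] S   >
  [0,2] S/N   >S
    [0,1] "built" : (S/PP)/N
    [1,2] "dog" : PP/N
  [2,3] "city" : N

[0,1] (S/PP)/N  lex  "built"
[1,2] PP/N  lex  "dog"
[0,2] S/N  >S  k=1
[2,3] N  lex  "city"
[0,3] S  >  k=2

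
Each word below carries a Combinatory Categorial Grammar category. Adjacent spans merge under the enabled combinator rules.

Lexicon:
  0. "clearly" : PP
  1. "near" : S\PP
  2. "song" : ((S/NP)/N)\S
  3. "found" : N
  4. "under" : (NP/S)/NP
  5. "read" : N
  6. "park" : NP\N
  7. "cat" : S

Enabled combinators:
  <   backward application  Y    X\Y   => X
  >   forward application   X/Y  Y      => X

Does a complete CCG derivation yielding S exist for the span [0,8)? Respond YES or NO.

[0,8] S   >
  [0,4] S/NP   >
    [0,3] (S/NP)/N   <
      [0,2] S   <
        [0,1] "clearly" : PP
        [1,2] "near" : S\PP
      [2,3] "song" : ((S/NP)/N)\S
    [3,4] "found" : N
  [4,8] NP   >
    [4,7] NP/S   >
      [4,5] "under" : (NP/S)/NP
      [5,7] NP   <
        [5,6] "read" : N
        [6,7] "park" : NP\N
    [7,8] "cat" : S

YES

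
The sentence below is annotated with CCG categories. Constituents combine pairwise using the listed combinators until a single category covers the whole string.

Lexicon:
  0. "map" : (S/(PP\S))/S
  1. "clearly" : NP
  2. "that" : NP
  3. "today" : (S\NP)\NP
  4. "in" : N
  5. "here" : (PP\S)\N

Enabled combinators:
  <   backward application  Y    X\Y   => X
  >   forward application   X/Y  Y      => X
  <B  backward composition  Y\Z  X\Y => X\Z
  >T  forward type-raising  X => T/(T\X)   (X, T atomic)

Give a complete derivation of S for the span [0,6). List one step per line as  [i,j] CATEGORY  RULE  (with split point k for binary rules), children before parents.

[0,1] (S/(PP\S))/S  lex  "map"
[1,2] NP  lex  "clearly"
[1,2] S/(S\NP)  >T
[2,3] NP  lex  "that"
[3,4] (S\NP)\NP  lex  "today"
[2,4] S\NP  <  k=3
[1,4] S  >  k=2
[0,4] S/(PP\S)  >  k=1
[4,5] N  lex  "in"
[5,6] (PP\S)\N  lex  "here"
[4,6] PP\S  <  k=5
[0,6] S  >  k=4

[0,6] S   >
  [0,4] S/(PP\S)   >
    [0,1] "map" : (S/(PP\S))/S
    [1,4] S   >
      [1,2] S/(S\NP)   >T
        [1,2] "clearly" : NP
      [2,4] S\NP   <
        [2,3] "that" : NP
        [3,4] "today" : (S\NP)\NP
  [4,6] PP\S   <
    [4,5] "in" : N
    [5,6] "here" : (PP\S)\N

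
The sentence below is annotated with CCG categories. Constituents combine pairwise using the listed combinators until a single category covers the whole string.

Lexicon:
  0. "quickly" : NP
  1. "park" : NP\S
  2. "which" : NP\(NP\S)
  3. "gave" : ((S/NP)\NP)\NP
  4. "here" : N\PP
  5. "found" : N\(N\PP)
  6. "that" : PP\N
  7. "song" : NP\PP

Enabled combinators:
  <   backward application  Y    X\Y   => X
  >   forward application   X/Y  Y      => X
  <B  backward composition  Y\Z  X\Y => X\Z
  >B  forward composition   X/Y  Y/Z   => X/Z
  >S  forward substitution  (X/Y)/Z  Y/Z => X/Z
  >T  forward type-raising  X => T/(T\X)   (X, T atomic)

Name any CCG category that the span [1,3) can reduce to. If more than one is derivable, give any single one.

NP

[0,8] S   >
  [0,4] S/NP   <
    [0,1] "quickly" : NP
    [1,4] (S/NP)\NP   <
      [1,3] NP   <
        [1,2] "park" : NP\S
        [2,3] "which" : NP\(NP\S)
      [3,4] "gave" : ((S/NP)\NP)\NP
  [4,8] NP   <
    [4,6] N   <
      [4,5] "here" : N\PP
      [5,6] "found" : N\(N\PP)
    [6,8] NP\N   <B
      [6,7] "that" : PP\N
      [7,8] "song" : NP\PP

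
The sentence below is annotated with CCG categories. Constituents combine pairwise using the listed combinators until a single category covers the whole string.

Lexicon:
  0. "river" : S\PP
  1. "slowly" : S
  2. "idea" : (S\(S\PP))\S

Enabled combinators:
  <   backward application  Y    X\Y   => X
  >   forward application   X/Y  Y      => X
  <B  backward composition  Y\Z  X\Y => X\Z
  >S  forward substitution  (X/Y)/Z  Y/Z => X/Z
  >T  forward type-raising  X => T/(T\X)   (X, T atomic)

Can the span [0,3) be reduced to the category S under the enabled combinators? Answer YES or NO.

YES

[0,3] S   <
  [0,1] "river" : S\PP
  [1,3] S\(S\PP)   <
    [1,2] "slowly" : S
    [2,3] "idea" : (S\(S\PP))\S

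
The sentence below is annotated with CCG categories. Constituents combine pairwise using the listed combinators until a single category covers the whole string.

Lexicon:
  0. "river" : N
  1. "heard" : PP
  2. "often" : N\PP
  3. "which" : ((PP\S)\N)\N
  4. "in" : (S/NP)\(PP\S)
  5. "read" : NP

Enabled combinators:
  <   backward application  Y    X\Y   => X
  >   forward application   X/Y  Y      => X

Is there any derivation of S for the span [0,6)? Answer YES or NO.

YES

[0,6] S   >
  [0,5] S/NP   <
    [0,4] PP\S   <
      [0,1] "river" : N
      [1,4] (PP\S)\N   <
        [1,3] N   <
          [1,2] "heard" : PP
          [2,3] "often" : N\PP
        [3,4] "which" : ((PP\S)\N)\N
    [4,5] "in" : (S/NP)\(PP\S)
  [5,6] "read" : NP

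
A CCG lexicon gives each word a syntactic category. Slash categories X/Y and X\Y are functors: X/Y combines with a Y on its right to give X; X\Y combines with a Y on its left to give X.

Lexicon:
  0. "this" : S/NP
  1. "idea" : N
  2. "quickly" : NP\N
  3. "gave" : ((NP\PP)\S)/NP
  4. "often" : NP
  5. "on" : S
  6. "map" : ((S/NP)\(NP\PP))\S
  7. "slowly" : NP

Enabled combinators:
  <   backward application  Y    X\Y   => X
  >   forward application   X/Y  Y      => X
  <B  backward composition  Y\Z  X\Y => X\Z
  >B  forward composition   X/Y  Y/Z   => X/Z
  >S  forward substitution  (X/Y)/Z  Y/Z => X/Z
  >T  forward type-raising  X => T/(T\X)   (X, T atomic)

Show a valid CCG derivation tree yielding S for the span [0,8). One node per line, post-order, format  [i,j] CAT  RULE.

[0,1] S/NP  lex  "this"
[1,2] N  lex  "idea"
[1,2] NP/(NP\N)  >T
[2,3] NP\N  lex  "quickly"
[1,3] NP  >  k=2
[0,3] S  >  k=1
[3,4] ((NP\PP)\S)/NP  lex  "gave"
[4,5] NP  lex  "often"
[3,5] (NP\PP)\S  >  k=4
[0,5] NP\PP  <  k=3
[5,6] S  lex  "on"
[6,7] ((S/NP)\(NP\PP))\S  lex  "map"
[5,7] (S/NP)\(NP\PP)  <  k=6
[0,7] S/NP  <  k=5
[7,8] NP  lex  "slowly"
[0,8] S  >  k=7

[0,8] S   >
  [0,7] S/NP   <
    [0,5] NP\PP   <
      [0,3] S   >
        [0,1] "this" : S/NP
        [1,3] NP   >
          [1,2] NP/(NP\N)   >T
            [1,2] "idea" : N
          [2,3] "quickly" : NP\N
      [3,5] (NP\PP)\S   >
        [3,4] "gave" : ((NP\PP)\S)/NP
        [4,5] "often" : NP
    [5,7] (S/NP)\(NP\PP)   <
      [5,6] "on" : S
      [6,7] "map" : ((S/NP)\(NP\PP))\S
  [7,8] "slowly" : NP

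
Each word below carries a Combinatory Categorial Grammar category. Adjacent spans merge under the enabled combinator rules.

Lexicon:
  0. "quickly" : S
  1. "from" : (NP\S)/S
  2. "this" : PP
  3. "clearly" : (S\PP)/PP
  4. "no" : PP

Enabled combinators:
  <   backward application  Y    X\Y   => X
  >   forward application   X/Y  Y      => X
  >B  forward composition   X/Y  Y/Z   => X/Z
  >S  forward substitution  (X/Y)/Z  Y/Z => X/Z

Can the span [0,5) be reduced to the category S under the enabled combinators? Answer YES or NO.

NO

S (NP\S)/S PP (S\PP)/PP PP
CKY chart[0,5] = {NP}; S ∉ chart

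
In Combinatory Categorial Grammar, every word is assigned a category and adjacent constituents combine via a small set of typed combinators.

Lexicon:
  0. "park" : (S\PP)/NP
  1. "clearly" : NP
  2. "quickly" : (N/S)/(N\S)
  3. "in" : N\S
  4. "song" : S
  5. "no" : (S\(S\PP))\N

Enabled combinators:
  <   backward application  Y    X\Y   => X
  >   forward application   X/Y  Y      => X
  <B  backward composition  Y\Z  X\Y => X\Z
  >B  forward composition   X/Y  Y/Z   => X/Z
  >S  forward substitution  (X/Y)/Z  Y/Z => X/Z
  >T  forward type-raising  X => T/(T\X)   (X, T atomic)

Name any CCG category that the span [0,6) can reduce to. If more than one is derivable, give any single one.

S

[0,6] S   <
  [0,2] S\PP   >
    [0,1] "park" : (S\PP)/NP
    [1,2] "clearly" : NP
  [2,6] S\(S\PP)   <
    [2,5] N   >
      [2,4] N/S   >
        [2,3] "quickly" : (N/S)/(N\S)
        [3,4] "in" : N\S
      [4,5] "song" : S
    [5,6] "no" : (S\(S\PP))\N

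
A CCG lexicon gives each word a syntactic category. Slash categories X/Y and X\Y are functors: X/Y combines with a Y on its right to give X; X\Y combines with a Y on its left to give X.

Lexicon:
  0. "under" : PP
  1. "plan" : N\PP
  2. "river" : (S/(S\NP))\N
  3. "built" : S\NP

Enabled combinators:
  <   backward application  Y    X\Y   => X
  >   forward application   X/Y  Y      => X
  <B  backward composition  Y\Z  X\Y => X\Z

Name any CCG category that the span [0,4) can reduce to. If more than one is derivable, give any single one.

[0,4] S   >
  [0,3] S/(S\NP)   <
    [0,2] N   <
      [0,1] "under" : PP
      [1,2] "plan" : N\PP
    [2,3] "river" : (S/(S\NP))\N
  [3,4] "built" : S\NP

S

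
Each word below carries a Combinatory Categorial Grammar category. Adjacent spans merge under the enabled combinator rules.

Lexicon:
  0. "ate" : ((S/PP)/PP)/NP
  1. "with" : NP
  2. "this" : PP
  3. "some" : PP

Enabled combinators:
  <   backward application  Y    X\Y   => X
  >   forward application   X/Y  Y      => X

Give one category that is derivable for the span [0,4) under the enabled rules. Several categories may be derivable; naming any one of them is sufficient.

[0,4] S   >
  [0,3] S/PP   >
    [0,2] (S/PP)/PP   >
      [0,1] "ate" : ((S/PP)/PP)/NP
      [1,2] "with" : NP
    [2,3] "this" : PP
  [3,4] "some" : PP

S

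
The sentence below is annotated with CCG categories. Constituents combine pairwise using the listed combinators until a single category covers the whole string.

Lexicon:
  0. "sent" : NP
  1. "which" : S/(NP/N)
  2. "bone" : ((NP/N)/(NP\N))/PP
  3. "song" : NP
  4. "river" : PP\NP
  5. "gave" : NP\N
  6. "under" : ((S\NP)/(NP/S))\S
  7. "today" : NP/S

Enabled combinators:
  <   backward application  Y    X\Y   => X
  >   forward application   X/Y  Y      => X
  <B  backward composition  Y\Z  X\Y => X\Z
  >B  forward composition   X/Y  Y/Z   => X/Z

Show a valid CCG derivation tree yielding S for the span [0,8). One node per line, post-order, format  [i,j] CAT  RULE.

[0,8] S   <
  [0,1] "sent" : NP
  [1,8] S\NP   >
    [1,7] (S\NP)/(NP/S)   <
      [1,6] S   >
        [1,2] "which" : S/(NP/N)
        [2,6] NP/N   >
          [2,5] (NP/N)/(NP\N)   >
            [2,3] "bone" : ((NP/N)/(NP\N))/PP
            [3,5] PP   <
              [3,4] "song" : NP
              [4,5] "river" : PP\NP
          [5,6] "gave" : NP\N
      [6,7] "under" : ((S\NP)/(NP/S))\S
    [7,8] "today" : NP/S

[0,1] NP  lex  "sent"
[1,2] S/(NP/N)  lex  "which"
[2,3] ((NP/N)/(NP\N))/PP  lex  "bone"
[3,4] NP  lex  "song"
[4,5] PP\NP  lex  "river"
[3,5] PP  <  k=4
[2,5] (NP/N)/(NP\N)  >  k=3
[5,6] NP\N  lex  "gave"
[2,6] NP/N  >  k=5
[1,6] S  >  k=2
[6,7] ((S\NP)/(NP/S))\S  lex  "under"
[1,7] (S\NP)/(NP/S)  <  k=6
[7,8] NP/S  lex  "today"
[1,8] S\NP  >  k=7
[0,8] S  <  k=1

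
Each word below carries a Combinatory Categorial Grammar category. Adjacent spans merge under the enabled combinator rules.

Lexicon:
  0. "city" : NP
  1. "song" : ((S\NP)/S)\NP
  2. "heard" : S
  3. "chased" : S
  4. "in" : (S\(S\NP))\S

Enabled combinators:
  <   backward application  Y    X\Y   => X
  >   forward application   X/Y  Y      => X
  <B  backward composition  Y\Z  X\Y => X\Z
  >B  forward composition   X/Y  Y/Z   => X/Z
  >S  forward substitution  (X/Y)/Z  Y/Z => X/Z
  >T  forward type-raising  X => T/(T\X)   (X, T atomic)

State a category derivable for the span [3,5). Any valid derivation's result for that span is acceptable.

[0,5] S   <
  [0,3] S\NP   >
    [0,2] (S\NP)/S   <
      [0,1] "city" : NP
      [1,2] "song" : ((S\NP)/S)\NP
    [2,3] "heard" : S
  [3,5] S\(S\NP)   <
    [3,4] "chased" : S
    [4,5] "in" : (S\(S\NP))\S

S\(S\NP)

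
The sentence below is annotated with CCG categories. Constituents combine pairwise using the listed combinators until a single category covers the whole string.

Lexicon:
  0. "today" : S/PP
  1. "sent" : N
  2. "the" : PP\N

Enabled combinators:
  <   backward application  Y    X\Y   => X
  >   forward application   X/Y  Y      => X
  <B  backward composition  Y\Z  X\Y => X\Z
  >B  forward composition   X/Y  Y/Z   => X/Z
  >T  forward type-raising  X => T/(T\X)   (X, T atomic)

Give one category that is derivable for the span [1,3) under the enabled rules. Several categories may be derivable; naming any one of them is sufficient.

[0,3] S   >
  [0,1] "today" : S/PP
  [1,3] PP   >
    [1,2] PP/(PP\N)   >T
      [1,2] "sent" : N
    [2,3] "the" : PP\N

PP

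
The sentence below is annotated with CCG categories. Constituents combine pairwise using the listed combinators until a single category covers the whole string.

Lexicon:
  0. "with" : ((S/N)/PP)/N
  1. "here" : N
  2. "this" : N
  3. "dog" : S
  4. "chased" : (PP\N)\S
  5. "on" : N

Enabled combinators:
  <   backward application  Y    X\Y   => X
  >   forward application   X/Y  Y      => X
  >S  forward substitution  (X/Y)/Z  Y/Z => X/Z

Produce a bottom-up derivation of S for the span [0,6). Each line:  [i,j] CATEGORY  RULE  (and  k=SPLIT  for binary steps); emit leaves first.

[0,6] S   >
  [0,5] S/N   >
    [0,2] (S/N)/PP   >
      [0,1] "with" : ((S/N)/PP)/N
      [1,2] "here" : N
    [2,5] PP   <
      [2,3] "this" : N
      [3,5] PP\N   <
        [3,4] "dog" : S
        [4,5] "chased" : (PP\N)\S
  [5,6] "on" : N

[0,1] ((S/N)/PP)/N  lex  "with"
[1,2] N  lex  "here"
[0,2] (S/N)/PP  >  k=1
[2,3] N  lex  "this"
[3,4] S  lex  "dog"
[4,5] (PP\N)\S  lex  "chased"
[3,5] PP\N  <  k=4
[2,5] PP  <  k=3
[0,5] S/N  >  k=2
[5,6] N  lex  "on"
[0,6] S  >  k=5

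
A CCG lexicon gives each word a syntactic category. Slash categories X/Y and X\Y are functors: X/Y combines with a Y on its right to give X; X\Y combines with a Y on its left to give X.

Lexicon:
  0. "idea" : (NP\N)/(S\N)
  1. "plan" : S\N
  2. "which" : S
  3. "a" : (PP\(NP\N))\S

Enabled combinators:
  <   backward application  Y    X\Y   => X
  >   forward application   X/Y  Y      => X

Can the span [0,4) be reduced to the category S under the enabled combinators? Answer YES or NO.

(NP\N)/(S\N) S\N S (PP\(NP\N))\S
CKY chart[0,4] = {PP}; S ∉ chart

NO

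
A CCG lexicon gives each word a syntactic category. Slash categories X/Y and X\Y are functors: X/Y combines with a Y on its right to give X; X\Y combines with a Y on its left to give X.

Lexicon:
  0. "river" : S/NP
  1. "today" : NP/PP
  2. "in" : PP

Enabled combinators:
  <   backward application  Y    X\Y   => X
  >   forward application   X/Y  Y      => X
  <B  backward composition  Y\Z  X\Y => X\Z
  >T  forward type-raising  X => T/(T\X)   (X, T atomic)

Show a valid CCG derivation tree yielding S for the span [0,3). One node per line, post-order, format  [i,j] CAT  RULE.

[0,3] S   >
  [0,1] "river" : S/NP
  [1,3] NP   >
    [1,2] "today" : NP/PP
    [2,3] "in" : PP

[0,1] S/NP  lex  "river"
[1,2] NP/PP  lex  "today"
[2,3] PP  lex  "in"
[1,3] NP  >  k=2
[0,3] S  >  k=1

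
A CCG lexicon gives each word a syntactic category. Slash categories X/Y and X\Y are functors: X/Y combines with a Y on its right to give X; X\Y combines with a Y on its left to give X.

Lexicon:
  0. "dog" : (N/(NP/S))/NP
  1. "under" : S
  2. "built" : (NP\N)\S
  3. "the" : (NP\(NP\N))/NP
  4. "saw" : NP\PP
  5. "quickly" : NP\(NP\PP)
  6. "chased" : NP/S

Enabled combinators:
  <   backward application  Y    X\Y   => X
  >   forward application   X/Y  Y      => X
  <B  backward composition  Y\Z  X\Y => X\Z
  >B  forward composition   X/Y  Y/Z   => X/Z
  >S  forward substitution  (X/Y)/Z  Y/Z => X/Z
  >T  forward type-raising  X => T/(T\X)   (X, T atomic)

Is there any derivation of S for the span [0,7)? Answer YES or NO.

(N/(NP/S))/NP S (NP\N)\S (NP\(NP\N))/NP NP\PP NP\(NP\PP) NP/S
CKY chart[0,7] = {N, N/(N\N), NP/(NP\N), PP/(PP\N), S/(S\N)}; S ∉ chart

NO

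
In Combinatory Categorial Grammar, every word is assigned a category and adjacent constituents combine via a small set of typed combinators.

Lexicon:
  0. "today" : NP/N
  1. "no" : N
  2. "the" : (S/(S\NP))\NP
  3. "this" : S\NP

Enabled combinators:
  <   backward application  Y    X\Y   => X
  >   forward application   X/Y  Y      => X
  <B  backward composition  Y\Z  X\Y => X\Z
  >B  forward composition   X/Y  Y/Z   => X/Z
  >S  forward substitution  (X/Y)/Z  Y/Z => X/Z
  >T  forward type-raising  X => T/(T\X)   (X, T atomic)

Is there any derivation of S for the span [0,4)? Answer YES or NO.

YES

[0,4] S   >
  [0,3] S/(S\NP)   <
    [0,2] NP   >
      [0,1] "today" : NP/N
      [1,2] "no" : N
    [2,3] "the" : (S/(S\NP))\NP
  [3,4] "this" : S\NP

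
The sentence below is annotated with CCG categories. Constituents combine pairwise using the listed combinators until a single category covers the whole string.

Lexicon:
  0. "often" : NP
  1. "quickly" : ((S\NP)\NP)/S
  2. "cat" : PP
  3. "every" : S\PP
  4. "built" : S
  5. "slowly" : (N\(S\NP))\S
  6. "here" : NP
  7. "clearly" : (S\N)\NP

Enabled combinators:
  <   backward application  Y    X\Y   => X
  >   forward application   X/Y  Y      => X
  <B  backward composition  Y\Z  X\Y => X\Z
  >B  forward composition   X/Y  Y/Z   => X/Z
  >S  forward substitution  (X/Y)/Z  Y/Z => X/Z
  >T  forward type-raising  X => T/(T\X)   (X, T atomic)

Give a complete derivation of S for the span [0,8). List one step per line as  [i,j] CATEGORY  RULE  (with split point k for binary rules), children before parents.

[0,1] NP  lex  "often"
[1,2] ((S\NP)\NP)/S  lex  "quickly"
[2,3] PP  lex  "cat"
[2,3] S/(S\PP)  >T
[3,4] S\PP  lex  "every"
[2,4] S  >  k=3
[1,4] (S\NP)\NP  >  k=2
[4,5] S  lex  "built"
[5,6] (N\(S\NP))\S  lex  "slowly"
[4,6] N\(S\NP)  <  k=5
[1,6] N\NP  <B  k=4
[0,6] N  <  k=1
[6,7] NP  lex  "here"
[7,8] (S\N)\NP  lex  "clearly"
[6,8] S\N  <  k=7
[0,8] S  <  k=6

[0,8] S   <
  [0,6] N   <
    [0,1] "often" : NP
    [1,6] N\NP   <B
      [1,4] (S\NP)\NP   >
        [1,2] "quickly" : ((S\NP)\NP)/S
        [2,4] S   >
          [2,3] S/(S\PP)   >T
            [2,3] "cat" : PP
          [3,4] "every" : S\PP
      [4,6] N\(S\NP)   <
        [4,5] "built" : S
        [5,6] "slowly" : (N\(S\NP))\S
  [6,8] S\N   <
    [6,7] "here" : NP
    [7,8] "clearly" : (S\N)\NP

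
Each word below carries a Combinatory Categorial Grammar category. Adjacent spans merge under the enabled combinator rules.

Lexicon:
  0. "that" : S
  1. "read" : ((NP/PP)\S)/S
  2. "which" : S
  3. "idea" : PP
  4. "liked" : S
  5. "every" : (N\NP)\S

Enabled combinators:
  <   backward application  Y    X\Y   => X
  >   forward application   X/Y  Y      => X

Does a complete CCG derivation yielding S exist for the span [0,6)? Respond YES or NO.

NO

S ((NP/PP)\S)/S S PP S (N\NP)\S
CKY chart[0,6] = {N}; S ∉ chart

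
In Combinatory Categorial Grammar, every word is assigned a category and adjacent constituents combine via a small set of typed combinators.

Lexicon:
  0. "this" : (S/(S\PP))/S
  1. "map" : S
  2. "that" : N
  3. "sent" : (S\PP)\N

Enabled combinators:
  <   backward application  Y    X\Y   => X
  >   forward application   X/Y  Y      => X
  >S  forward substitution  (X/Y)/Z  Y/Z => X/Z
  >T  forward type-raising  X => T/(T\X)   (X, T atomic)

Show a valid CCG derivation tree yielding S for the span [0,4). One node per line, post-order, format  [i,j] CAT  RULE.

[0,1] (S/(S\PP))/S  lex  "this"
[1,2] S  lex  "map"
[0,2] S/(S\PP)  >  k=1
[2,3] N  lex  "that"
[3,4] (S\PP)\N  lex  "sent"
[2,4] S\PP  <  k=3
[0,4] S  >  k=2

[0,4] S   >
  [0,2] S/(S\PP)   >
    [0,1] "this" : (S/(S\PP))/S
    [1,2] "map" : S
  [2,4] S\PP   <
    [2,3] "that" : N
    [3,4] "sent" : (S\PP)\N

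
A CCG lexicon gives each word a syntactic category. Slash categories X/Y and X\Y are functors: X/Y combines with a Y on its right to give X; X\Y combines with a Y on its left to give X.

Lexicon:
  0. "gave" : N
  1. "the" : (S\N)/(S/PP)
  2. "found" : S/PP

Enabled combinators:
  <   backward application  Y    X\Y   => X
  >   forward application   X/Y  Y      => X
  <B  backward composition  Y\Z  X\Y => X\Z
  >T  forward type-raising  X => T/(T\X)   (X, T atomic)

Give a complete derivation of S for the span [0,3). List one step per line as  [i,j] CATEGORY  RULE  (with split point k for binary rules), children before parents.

[0,1] N  lex  "gave"
[0,1] S/(S\N)  >T
[1,2] (S\N)/(S/PP)  lex  "the"
[2,3] S/PP  lex  "found"
[1,3] S\N  >  k=2
[0,3] S  >  k=1

[0,3] S   >
  [0,1] S/(S\N)   >T
    [0,1] "gave" : N
  [1,3] S\N   >
    [1,2] "the" : (S\N)/(S/PP)
    [2,3] "found" : S/PP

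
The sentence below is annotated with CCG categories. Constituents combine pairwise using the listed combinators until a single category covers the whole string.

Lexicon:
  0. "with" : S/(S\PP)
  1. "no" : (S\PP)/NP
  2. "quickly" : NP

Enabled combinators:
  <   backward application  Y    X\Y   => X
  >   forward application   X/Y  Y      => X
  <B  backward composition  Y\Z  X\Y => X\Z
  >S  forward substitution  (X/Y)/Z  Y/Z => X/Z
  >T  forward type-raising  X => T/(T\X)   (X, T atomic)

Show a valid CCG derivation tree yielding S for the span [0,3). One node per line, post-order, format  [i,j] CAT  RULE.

[0,1] S/(S\PP)  lex  "with"
[1,2] (S\PP)/NP  lex  "no"
[2,3] NP  lex  "quickly"
[1,3] S\PP  >  k=2
[0,3] S  >  k=1

[0,3] S   >
  [0,1] "with" : S/(S\PP)
  [1,3] S\PP   >
    [1,2] "no" : (S\PP)/NP
    [2,3] "quickly" : NP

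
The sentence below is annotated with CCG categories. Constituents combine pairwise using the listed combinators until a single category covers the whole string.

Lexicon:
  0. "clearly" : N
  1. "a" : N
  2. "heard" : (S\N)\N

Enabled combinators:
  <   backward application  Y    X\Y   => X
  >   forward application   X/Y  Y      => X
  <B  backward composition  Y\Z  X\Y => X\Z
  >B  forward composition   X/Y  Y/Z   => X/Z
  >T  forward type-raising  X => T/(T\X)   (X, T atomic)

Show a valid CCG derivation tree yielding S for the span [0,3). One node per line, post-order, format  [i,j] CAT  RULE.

[0,1] N  lex  "clearly"
[1,2] N  lex  "a"
[2,3] (S\N)\N  lex  "heard"
[1,3] S\N  <  k=2
[0,3] S  <  k=1

[0,3] S   <
  [0,1] "clearly" : N
  [1,3] S\N   <
    [1,2] "a" : N
    [2,3] "heard" : (S\N)\N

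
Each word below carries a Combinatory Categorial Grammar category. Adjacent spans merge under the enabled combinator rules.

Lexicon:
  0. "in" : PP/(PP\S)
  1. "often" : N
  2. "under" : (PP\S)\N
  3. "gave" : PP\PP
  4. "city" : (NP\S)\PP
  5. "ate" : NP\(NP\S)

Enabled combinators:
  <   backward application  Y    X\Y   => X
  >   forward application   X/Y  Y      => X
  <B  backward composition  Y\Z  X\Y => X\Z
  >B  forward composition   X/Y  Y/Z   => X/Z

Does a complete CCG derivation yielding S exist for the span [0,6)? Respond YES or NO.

NO

PP/(PP\S) N (PP\S)\N PP\PP (NP\S)\PP NP\(NP\S)
CKY chart[0,6] = {NP}; S ∉ chart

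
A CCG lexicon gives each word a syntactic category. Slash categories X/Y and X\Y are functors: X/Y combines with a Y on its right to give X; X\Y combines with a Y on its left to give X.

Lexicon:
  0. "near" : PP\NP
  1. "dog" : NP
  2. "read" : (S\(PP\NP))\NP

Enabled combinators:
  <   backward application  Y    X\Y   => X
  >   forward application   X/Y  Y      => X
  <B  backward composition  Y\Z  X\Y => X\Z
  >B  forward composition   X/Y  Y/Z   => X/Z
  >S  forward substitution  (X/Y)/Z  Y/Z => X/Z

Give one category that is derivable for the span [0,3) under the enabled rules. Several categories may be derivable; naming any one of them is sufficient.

S

[0,3] S   <
  [0,1] "near" : PP\NP
  [1,3] S\(PP\NP)   <
    [1,2] "dog" : NP
    [2,3] "read" : (S\(PP\NP))\NP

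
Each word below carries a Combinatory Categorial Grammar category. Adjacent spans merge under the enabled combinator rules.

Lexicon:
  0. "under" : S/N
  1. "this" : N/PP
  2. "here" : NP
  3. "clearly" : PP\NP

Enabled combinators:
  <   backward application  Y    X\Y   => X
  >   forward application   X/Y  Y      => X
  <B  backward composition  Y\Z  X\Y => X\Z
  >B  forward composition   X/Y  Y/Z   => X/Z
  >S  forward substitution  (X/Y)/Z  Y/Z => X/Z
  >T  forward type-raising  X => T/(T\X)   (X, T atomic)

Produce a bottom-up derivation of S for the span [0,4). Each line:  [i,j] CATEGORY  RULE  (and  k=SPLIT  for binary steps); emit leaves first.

[0,4] S   >
  [0,2] S/PP   >B
    [0,1] "under" : S/N
    [1,2] "this" : N/PP
  [2,4] PP   >
    [2,3] PP/(PP\NP)   >T
      [2,3] "here" : NP
    [3,4] "clearly" : PP\NP

[0,1] S/N  lex  "under"
[1,2] N/PP  lex  "this"
[0,2] S/PP  >B  k=1
[2,3] NP  lex  "here"
[2,3] PP/(PP\NP)  >T
[3,4] PP\NP  lex  "clearly"
[2,4] PP  >  k=3
[0,4] S  >  k=2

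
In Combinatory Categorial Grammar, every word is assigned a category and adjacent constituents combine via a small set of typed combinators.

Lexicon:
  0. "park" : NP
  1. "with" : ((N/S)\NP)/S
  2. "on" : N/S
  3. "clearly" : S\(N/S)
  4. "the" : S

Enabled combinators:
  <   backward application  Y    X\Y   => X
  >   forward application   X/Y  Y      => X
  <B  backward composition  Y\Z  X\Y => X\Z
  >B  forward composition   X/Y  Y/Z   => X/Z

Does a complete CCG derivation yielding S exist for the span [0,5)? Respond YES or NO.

NP ((N/S)\NP)/S N/S S\(N/S) S
CKY chart[0,5] = {N}; S ∉ chart

NO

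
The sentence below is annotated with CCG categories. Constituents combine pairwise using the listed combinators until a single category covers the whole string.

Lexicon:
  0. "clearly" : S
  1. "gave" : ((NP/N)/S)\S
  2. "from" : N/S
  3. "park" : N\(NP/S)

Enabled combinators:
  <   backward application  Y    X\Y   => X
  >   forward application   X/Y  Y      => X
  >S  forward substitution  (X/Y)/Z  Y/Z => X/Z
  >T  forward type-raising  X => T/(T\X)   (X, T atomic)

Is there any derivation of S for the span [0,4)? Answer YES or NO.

NO

S ((NP/N)/S)\S N/S N\(NP/S)
CKY chart[0,4] = {N, N/(N\N), NP/(NP\N), PP/(PP\N), S/(S\N)}; S ∉ chart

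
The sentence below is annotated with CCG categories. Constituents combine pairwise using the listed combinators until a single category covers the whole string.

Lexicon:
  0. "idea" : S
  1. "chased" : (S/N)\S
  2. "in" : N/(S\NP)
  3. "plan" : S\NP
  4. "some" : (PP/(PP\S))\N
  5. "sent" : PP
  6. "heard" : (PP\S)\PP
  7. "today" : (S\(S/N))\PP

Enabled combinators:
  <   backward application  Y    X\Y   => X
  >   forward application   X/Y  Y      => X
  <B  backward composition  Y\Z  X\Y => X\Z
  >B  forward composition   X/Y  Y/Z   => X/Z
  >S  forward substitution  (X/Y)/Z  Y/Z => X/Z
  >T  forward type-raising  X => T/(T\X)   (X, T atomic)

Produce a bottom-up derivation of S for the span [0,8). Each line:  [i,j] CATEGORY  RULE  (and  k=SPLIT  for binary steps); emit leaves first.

[0,8] S   <
  [0,2] S/N   <
    [0,1] "idea" : S
    [1,2] "chased" : (S/N)\S
  [2,8] S\(S/N)   <
    [2,7] PP   >
      [2,5] PP/(PP\S)   <
        [2,4] N   >
          [2,3] "in" : N/(S\NP)
          [3,4] "plan" : S\NP
        [4,5] "some" : (PP/(PP\S))\N
      [5,7] PP\S   <
        [5,6] "sent" : PP
        [6,7] "heard" : (PP\S)\PP
    [7,8] "today" : (S\(S/N))\PP

[0,1] S  lex  "idea"
[1,2] (S/N)\S  lex  "chased"
[0,2] S/N  <  k=1
[2,3] N/(S\NP)  lex  "in"
[3,4] S\NP  lex  "plan"
[2,4] N  >  k=3
[4,5] (PP/(PP\S))\N  lex  "some"
[2,5] PP/(PP\S)  <  k=4
[5,6] PP  lex  "sent"
[6,7] (PP\S)\PP  lex  "heard"
[5,7] PP\S  <  k=6
[2,7] PP  >  k=5
[7,8] (S\(S/N))\PP  lex  "today"
[2,8] S\(S/N)  <  k=7
[0,8] S  <  k=2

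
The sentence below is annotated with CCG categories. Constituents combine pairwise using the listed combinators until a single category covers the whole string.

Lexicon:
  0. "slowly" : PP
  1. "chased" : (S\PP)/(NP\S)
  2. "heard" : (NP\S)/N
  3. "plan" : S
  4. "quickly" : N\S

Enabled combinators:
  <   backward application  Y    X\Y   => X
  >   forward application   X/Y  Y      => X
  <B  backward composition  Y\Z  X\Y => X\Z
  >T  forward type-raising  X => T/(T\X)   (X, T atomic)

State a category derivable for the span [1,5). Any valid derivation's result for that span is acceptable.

[0,5] S   <
  [0,1] "slowly" : PP
  [1,5] S\PP   >
    [1,2] "chased" : (S\PP)/(NP\S)
    [2,5] NP\S   >
      [2,3] "heard" : (NP\S)/N
      [3,5] N   <
        [3,4] "plan" : S
        [4,5] "quickly" : N\S

S\PP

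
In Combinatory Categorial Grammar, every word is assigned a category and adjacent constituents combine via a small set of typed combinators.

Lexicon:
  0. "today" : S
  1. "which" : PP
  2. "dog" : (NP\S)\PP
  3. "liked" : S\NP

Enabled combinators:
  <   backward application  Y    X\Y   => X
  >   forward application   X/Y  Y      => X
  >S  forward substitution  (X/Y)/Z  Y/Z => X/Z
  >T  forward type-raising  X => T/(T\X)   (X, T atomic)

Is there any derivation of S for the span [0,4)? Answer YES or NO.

YES

[0,4] S   <
  [0,3] NP   <
    [0,1] "today" : S
    [1,3] NP\S   <
      [1,2] "which" : PP
      [2,3] "dog" : (NP\S)\PP
  [3,4] "liked" : S\NP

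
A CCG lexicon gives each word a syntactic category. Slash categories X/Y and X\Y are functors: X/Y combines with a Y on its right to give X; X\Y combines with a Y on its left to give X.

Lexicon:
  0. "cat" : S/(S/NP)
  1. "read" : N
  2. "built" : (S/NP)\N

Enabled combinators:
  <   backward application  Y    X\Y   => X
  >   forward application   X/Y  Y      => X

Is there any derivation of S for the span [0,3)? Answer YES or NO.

[0,3] S   >
  [0,1] "cat" : S/(S/NP)
  [1,3] S/NP   <
    [1,2] "read" : N
    [2,3] "built" : (S/NP)\N

YES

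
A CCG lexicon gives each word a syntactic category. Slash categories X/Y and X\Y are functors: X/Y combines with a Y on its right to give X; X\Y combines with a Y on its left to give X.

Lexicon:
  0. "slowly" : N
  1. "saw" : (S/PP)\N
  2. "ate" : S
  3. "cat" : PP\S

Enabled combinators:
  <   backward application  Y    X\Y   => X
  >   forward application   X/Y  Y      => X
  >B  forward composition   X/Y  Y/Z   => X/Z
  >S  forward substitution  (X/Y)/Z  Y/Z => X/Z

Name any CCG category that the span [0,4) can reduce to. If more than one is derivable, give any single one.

S

[0,4] S   >
  [0,2] S/PP   <
    [0,1] "slowly" : N
    [1,2] "saw" : (S/PP)\N
  [2,4] PP   <
    [2,3] "ate" : S
    [3,4] "cat" : PP\S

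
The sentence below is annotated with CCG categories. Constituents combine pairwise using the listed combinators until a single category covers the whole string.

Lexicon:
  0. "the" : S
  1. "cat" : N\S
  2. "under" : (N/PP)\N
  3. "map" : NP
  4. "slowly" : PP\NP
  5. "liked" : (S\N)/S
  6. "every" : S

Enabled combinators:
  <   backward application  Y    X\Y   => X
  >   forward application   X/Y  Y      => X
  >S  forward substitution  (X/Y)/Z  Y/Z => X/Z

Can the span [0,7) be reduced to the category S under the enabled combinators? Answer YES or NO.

[0,7] S   <
  [0,5] N   >
    [0,3] N/PP   <
      [0,2] N   <
        [0,1] "the" : S
        [1,2] "cat" : N\S
      [2,3] "under" : (N/PP)\N
    [3,5] PP   <
      [3,4] "map" : NP
      [4,5] "slowly" : PP\NP
  [5,7] S\N   >
    [5,6] "liked" : (S\N)/S
    [6,7] "every" : S

YES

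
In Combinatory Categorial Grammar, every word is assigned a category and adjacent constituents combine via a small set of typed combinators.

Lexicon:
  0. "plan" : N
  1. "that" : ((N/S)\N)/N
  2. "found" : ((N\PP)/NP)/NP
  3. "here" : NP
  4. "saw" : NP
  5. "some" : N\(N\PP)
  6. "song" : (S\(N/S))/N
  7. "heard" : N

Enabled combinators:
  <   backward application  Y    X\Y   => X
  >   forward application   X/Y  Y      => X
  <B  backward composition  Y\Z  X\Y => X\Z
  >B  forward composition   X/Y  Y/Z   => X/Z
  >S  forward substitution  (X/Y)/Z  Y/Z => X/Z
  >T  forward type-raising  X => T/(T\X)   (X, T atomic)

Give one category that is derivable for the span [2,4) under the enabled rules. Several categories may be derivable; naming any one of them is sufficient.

(N\PP)/NP

[0,8] S   <
  [0,1] "plan" : N
  [1,8] S\N   <B
    [1,6] (N/S)\N   >
      [1,2] "that" : ((N/S)\N)/N
      [2,6] N   <
        [2,5] N\PP   >
          [2,4] (N\PP)/NP   >
            [2,3] "found" : ((N\PP)/NP)/NP
            [3,4] "here" : NP
          [4,5] "saw" : NP
        [5,6] "some" : N\(N\PP)
    [6,8] S\(N/S)   >
      [6,7] "song" : (S\(N/S))/N
      [7,8] "heard" : N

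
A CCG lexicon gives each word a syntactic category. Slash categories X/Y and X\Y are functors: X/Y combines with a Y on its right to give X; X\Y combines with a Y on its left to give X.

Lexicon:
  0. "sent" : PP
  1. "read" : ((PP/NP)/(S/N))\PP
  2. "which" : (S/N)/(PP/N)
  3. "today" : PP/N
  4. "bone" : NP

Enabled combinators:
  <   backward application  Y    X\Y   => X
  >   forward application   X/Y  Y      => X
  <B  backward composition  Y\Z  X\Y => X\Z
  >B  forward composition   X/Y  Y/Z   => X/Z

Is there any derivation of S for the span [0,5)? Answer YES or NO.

PP ((PP/NP)/(S/N))\PP (S/N)/(PP/N) PP/N NP
CKY chart[0,5] = {PP}; S ∉ chart

NO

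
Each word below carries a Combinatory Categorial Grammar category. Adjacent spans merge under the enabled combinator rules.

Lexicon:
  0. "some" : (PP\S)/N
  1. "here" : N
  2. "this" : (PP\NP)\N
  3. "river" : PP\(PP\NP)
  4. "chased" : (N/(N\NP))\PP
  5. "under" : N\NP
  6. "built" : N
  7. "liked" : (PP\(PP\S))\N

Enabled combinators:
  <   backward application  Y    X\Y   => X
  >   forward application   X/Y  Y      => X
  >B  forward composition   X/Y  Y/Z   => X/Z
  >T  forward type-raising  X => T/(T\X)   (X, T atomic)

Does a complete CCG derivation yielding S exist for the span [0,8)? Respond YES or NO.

NO

(PP\S)/N N (PP\NP)\N PP\(PP\NP) (N/(N\NP))\PP N\NP N (PP\(PP\S))\N
CKY chart[0,8] = {N/(N\PP), NP/(NP\PP), PP, PP/(PP\PP), S/(S\PP)}; S ∉ chart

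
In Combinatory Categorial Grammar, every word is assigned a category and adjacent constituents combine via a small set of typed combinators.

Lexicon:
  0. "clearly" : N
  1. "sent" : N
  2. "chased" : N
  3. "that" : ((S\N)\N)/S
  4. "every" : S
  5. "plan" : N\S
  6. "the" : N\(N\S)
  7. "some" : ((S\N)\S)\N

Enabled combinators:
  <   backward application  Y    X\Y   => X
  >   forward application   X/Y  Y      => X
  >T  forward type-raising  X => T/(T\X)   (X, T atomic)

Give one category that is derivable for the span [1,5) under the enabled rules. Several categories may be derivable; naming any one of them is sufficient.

S

[0,8] S   >
  [0,1] S/(S\N)   >T
    [0,1] "clearly" : N
  [1,8] S\N   <
    [1,5] S   <
      [1,2] "sent" : N
      [2,5] S\N   <
        [2,3] "chased" : N
        [3,5] (S\N)\N   >
          [3,4] "that" : ((S\N)\N)/S
          [4,5] "every" : S
    [5,8] (S\N)\S   <
      [5,7] N   <
        [5,6] "plan" : N\S
        [6,7] "the" : N\(N\S)
      [7,8] "some" : ((S\N)\S)\N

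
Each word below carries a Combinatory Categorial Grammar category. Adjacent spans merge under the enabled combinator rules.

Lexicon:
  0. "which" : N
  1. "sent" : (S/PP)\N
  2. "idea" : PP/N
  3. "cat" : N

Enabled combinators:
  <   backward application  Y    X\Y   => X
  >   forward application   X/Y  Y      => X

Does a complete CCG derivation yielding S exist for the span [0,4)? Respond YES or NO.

[0,4] S   >
  [0,2] S/PP   <
    [0,1] "which" : N
    [1,2] "sent" : (S/PP)\N
  [2,4] PP   >
    [2,3] "idea" : PP/N
    [3,4] "cat" : N

YES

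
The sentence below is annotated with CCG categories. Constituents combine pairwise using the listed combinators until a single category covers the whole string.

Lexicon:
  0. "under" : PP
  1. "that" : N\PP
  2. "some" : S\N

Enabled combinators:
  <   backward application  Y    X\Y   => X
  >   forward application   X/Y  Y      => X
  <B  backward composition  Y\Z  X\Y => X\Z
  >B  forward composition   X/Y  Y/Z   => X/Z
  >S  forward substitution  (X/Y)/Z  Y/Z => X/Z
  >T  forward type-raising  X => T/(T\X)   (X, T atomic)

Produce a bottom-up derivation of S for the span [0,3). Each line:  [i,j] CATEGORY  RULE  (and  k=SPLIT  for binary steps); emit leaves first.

[0,3] S   <
  [0,1] "under" : PP
  [1,3] S\PP   <B
    [1,2] "that" : N\PP
    [2,3] "some" : S\N

[0,1] PP  lex  "under"
[1,2] N\PP  lex  "that"
[2,3] S\N  lex  "some"
[1,3] S\PP  <B  k=2
[0,3] S  <  k=1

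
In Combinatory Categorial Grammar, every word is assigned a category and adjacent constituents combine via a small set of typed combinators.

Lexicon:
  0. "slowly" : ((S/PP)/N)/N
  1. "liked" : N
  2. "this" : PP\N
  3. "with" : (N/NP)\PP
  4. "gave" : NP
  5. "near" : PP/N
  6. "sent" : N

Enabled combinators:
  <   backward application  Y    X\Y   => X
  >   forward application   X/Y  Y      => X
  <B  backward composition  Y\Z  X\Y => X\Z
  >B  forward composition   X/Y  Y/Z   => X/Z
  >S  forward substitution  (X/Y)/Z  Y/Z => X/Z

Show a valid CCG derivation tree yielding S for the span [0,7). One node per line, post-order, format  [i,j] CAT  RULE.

[0,1] ((S/PP)/N)/N  lex  "slowly"
[1,2] N  lex  "liked"
[2,3] PP\N  lex  "this"
[1,3] PP  <  k=2
[3,4] (N/NP)\PP  lex  "with"
[1,4] N/NP  <  k=3
[4,5] NP  lex  "gave"
[1,5] N  >  k=4
[0,5] (S/PP)/N  >  k=1
[5,6] PP/N  lex  "near"
[0,6] S/N  >S  k=5
[6,7] N  lex  "sent"
[0,7] S  >  k=6

[0,7] S   >
  [0,6] S/N   >S
    [0,5] (S/PP)/N   >
      [0,1] "slowly" : ((S/PP)/N)/N
      [1,5] N   >
        [1,4] N/NP   <
          [1,3] PP   <
            [1,2] "liked" : N
            [2,3] "this" : PP\N
          [3,4] "with" : (N/NP)\PP
        [4,5] "gave" : NP
    [5,6] "near" : PP/N
  [6,7] "sent" : N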